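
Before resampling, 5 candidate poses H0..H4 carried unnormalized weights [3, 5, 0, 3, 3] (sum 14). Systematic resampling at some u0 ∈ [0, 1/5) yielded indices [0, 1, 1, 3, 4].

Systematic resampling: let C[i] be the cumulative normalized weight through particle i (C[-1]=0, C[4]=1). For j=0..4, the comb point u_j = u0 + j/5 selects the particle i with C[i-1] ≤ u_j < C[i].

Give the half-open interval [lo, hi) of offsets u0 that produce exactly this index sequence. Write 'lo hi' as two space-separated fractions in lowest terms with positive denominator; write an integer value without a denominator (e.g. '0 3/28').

1/70 6/35

C = [3/14, 4/7, 4/7, 11/14, 1]
j=0 picked index 0: u0 ∈ [0, 3/14)
j=1 picked index 1: u0 ∈ [1/70, 13/35)
j=2 picked index 1: u0 ∈ [-13/70, 6/35)
j=3 picked index 3: u0 ∈ [-1/35, 13/70)
j=4 picked index 4: u0 ∈ [-1/70, 1/5)
intersection: [1/70, 6/35)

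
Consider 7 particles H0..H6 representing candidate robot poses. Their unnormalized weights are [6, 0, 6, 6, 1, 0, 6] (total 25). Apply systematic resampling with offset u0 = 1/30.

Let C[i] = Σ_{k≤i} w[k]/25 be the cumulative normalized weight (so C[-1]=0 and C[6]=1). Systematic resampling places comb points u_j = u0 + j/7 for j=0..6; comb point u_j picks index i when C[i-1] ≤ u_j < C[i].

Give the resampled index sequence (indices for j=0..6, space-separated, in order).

0 0 2 2 3 4 6

C = [6/25, 6/25, 12/25, 18/25, 19/25, 19/25, 1]
j=0: u_0=1/30 ∈ [0, 6/25) → index 0
j=1: u_1=37/210 ∈ [0, 6/25) → index 0
j=2: u_2=67/210 ∈ [6/25, 12/25) → index 2
j=3: u_3=97/210 ∈ [6/25, 12/25) → index 2
j=4: u_4=127/210 ∈ [12/25, 18/25) → index 3
j=5: u_5=157/210 ∈ [18/25, 19/25) → index 4
j=6: u_6=187/210 ∈ [19/25, 1) → index 6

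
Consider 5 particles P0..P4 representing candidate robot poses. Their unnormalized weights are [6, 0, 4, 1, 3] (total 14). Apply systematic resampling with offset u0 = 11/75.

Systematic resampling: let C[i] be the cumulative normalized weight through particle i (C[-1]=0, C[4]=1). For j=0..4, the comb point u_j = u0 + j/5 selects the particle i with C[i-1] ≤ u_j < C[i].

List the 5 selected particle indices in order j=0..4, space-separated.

0 0 2 3 4

C = [3/7, 3/7, 5/7, 11/14, 1]
j=0: u_0=11/75 ∈ [0, 3/7) → index 0
j=1: u_1=26/75 ∈ [0, 3/7) → index 0
j=2: u_2=41/75 ∈ [3/7, 5/7) → index 2
j=3: u_3=56/75 ∈ [5/7, 11/14) → index 3
j=4: u_4=71/75 ∈ [11/14, 1) → index 4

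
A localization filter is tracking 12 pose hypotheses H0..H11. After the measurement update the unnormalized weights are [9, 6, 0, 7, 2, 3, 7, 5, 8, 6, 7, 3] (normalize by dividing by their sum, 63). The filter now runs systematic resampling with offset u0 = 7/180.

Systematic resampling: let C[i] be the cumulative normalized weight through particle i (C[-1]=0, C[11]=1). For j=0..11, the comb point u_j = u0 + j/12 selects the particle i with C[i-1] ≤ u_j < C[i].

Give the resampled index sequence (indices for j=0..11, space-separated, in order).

0 0 1 3 4 6 6 8 8 9 10 11

C = [1/7, 5/21, 5/21, 22/63, 8/21, 3/7, 34/63, 13/21, 47/63, 53/63, 20/21, 1]
j=0: u_0=7/180 ∈ [0, 1/7) → index 0
j=1: u_1=11/90 ∈ [0, 1/7) → index 0
j=2: u_2=37/180 ∈ [1/7, 5/21) → index 1
j=3: u_3=13/45 ∈ [5/21, 22/63) → index 3
j=4: u_4=67/180 ∈ [22/63, 8/21) → index 4
j=5: u_5=41/90 ∈ [3/7, 34/63) → index 6
j=6: u_6=97/180 ∈ [3/7, 34/63) → index 6
j=7: u_7=28/45 ∈ [13/21, 47/63) → index 8
j=8: u_8=127/180 ∈ [13/21, 47/63) → index 8
j=9: u_9=71/90 ∈ [47/63, 53/63) → index 9
j=10: u_10=157/180 ∈ [53/63, 20/21) → index 10
j=11: u_11=43/45 ∈ [20/21, 1) → index 11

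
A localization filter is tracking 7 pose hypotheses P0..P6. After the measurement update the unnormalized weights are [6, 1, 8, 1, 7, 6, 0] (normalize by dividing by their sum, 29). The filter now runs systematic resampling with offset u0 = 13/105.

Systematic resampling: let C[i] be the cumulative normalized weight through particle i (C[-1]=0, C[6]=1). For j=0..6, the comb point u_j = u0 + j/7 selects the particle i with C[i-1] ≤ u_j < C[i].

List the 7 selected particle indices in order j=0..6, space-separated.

C = [6/29, 7/29, 15/29, 16/29, 23/29, 1, 1]
j=0: u_0=13/105 ∈ [0, 6/29) → index 0
j=1: u_1=4/15 ∈ [7/29, 15/29) → index 2
j=2: u_2=43/105 ∈ [7/29, 15/29) → index 2
j=3: u_3=58/105 ∈ [16/29, 23/29) → index 4
j=4: u_4=73/105 ∈ [16/29, 23/29) → index 4
j=5: u_5=88/105 ∈ [23/29, 1) → index 5
j=6: u_6=103/105 ∈ [23/29, 1) → index 5

0 2 2 4 4 5 5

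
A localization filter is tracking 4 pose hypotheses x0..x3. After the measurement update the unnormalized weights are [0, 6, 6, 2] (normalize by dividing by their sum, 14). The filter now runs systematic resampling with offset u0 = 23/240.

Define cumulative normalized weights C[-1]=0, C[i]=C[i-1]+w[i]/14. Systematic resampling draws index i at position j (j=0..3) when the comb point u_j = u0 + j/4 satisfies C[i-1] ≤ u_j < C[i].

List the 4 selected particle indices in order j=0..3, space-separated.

C = [0, 3/7, 6/7, 1]
j=0: u_0=23/240 ∈ [0, 3/7) → index 1
j=1: u_1=83/240 ∈ [0, 3/7) → index 1
j=2: u_2=143/240 ∈ [3/7, 6/7) → index 2
j=3: u_3=203/240 ∈ [3/7, 6/7) → index 2

1 1 2 2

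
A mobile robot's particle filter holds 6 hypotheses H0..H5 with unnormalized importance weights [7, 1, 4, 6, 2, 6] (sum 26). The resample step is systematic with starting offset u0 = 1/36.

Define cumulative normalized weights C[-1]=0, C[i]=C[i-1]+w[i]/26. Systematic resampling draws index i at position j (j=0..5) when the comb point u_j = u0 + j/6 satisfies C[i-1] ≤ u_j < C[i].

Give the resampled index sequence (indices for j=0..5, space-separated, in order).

0 0 2 3 4 5

C = [7/26, 4/13, 6/13, 9/13, 10/13, 1]
j=0: u_0=1/36 ∈ [0, 7/26) → index 0
j=1: u_1=7/36 ∈ [0, 7/26) → index 0
j=2: u_2=13/36 ∈ [4/13, 6/13) → index 2
j=3: u_3=19/36 ∈ [6/13, 9/13) → index 3
j=4: u_4=25/36 ∈ [9/13, 10/13) → index 4
j=5: u_5=31/36 ∈ [10/13, 1) → index 5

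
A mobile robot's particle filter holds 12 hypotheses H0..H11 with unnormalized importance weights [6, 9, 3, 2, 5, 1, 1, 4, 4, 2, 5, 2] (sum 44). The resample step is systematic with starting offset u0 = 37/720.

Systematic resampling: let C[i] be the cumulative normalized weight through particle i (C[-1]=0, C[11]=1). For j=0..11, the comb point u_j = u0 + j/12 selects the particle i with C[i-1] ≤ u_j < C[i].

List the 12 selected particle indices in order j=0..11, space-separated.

0 0 1 1 2 4 4 7 8 9 10 11

C = [3/22, 15/44, 9/22, 5/11, 25/44, 13/22, 27/44, 31/44, 35/44, 37/44, 21/22, 1]
j=0: u_0=37/720 ∈ [0, 3/22) → index 0
j=1: u_1=97/720 ∈ [0, 3/22) → index 0
j=2: u_2=157/720 ∈ [3/22, 15/44) → index 1
j=3: u_3=217/720 ∈ [3/22, 15/44) → index 1
j=4: u_4=277/720 ∈ [15/44, 9/22) → index 2
j=5: u_5=337/720 ∈ [5/11, 25/44) → index 4
j=6: u_6=397/720 ∈ [5/11, 25/44) → index 4
j=7: u_7=457/720 ∈ [27/44, 31/44) → index 7
j=8: u_8=517/720 ∈ [31/44, 35/44) → index 8
j=9: u_9=577/720 ∈ [35/44, 37/44) → index 9
j=10: u_10=637/720 ∈ [37/44, 21/22) → index 10
j=11: u_11=697/720 ∈ [21/22, 1) → index 11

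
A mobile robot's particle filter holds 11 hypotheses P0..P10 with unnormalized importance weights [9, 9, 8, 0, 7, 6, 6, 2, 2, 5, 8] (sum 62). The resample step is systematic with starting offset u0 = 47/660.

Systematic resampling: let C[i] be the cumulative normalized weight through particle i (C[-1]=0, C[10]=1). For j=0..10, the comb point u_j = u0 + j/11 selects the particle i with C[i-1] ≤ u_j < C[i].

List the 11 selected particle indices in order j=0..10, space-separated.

C = [9/62, 9/31, 13/31, 13/31, 33/62, 39/62, 45/62, 47/62, 49/62, 27/31, 1]
j=0: u_0=47/660 ∈ [0, 9/62) → index 0
j=1: u_1=107/660 ∈ [9/62, 9/31) → index 1
j=2: u_2=167/660 ∈ [9/62, 9/31) → index 1
j=3: u_3=227/660 ∈ [9/31, 13/31) → index 2
j=4: u_4=287/660 ∈ [13/31, 33/62) → index 4
j=5: u_5=347/660 ∈ [13/31, 33/62) → index 4
j=6: u_6=37/60 ∈ [33/62, 39/62) → index 5
j=7: u_7=467/660 ∈ [39/62, 45/62) → index 6
j=8: u_8=527/660 ∈ [49/62, 27/31) → index 9
j=9: u_9=587/660 ∈ [27/31, 1) → index 10
j=10: u_10=647/660 ∈ [27/31, 1) → index 10

0 1 1 2 4 4 5 6 9 10 10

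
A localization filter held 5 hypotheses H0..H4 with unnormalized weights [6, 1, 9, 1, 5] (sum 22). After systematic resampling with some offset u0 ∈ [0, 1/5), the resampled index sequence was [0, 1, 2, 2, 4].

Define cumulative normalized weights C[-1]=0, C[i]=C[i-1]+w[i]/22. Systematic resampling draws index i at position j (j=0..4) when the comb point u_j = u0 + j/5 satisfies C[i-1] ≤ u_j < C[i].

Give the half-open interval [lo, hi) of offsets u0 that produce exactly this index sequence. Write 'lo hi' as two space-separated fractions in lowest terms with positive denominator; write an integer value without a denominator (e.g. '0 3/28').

C = [3/11, 7/22, 8/11, 17/22, 1]
j=0 picked index 0: u0 ∈ [0, 3/11)
j=1 picked index 1: u0 ∈ [4/55, 13/110)
j=2 picked index 2: u0 ∈ [-9/110, 18/55)
j=3 picked index 2: u0 ∈ [-31/110, 7/55)
j=4 picked index 4: u0 ∈ [-3/110, 1/5)
intersection: [4/55, 13/110)

4/55 13/110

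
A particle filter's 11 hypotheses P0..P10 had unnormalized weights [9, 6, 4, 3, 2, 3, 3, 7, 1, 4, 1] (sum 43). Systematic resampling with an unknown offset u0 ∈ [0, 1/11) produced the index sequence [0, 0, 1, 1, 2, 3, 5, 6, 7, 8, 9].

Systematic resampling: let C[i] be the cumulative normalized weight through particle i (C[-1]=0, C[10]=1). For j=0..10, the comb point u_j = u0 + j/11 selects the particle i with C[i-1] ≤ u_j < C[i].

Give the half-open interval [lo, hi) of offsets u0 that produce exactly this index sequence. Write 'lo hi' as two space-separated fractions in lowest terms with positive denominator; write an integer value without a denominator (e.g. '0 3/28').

20/473 27/473

C = [9/43, 15/43, 19/43, 22/43, 24/43, 27/43, 30/43, 37/43, 38/43, 42/43, 1]
j=0 picked index 0: u0 ∈ [0, 9/43)
j=1 picked index 0: u0 ∈ [-1/11, 56/473)
j=2 picked index 1: u0 ∈ [13/473, 79/473)
j=3 picked index 1: u0 ∈ [-30/473, 36/473)
j=4 picked index 2: u0 ∈ [-7/473, 37/473)
j=5 picked index 3: u0 ∈ [-6/473, 27/473)
j=6 picked index 5: u0 ∈ [6/473, 39/473)
j=7 picked index 6: u0 ∈ [-4/473, 29/473)
j=8 picked index 7: u0 ∈ [-14/473, 63/473)
j=9 picked index 8: u0 ∈ [20/473, 31/473)
j=10 picked index 9: u0 ∈ [-12/473, 32/473)
intersection: [20/473, 27/473)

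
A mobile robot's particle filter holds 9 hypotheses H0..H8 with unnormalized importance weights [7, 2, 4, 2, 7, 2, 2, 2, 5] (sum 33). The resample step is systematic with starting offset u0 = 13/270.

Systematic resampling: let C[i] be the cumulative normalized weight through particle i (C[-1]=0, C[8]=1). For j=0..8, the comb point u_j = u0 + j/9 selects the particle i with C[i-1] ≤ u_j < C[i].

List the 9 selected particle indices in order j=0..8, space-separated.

C = [7/33, 3/11, 13/33, 5/11, 2/3, 8/11, 26/33, 28/33, 1]
j=0: u_0=13/270 ∈ [0, 7/33) → index 0
j=1: u_1=43/270 ∈ [0, 7/33) → index 0
j=2: u_2=73/270 ∈ [7/33, 3/11) → index 1
j=3: u_3=103/270 ∈ [3/11, 13/33) → index 2
j=4: u_4=133/270 ∈ [5/11, 2/3) → index 4
j=5: u_5=163/270 ∈ [5/11, 2/3) → index 4
j=6: u_6=193/270 ∈ [2/3, 8/11) → index 5
j=7: u_7=223/270 ∈ [26/33, 28/33) → index 7
j=8: u_8=253/270 ∈ [28/33, 1) → index 8

0 0 1 2 4 4 5 7 8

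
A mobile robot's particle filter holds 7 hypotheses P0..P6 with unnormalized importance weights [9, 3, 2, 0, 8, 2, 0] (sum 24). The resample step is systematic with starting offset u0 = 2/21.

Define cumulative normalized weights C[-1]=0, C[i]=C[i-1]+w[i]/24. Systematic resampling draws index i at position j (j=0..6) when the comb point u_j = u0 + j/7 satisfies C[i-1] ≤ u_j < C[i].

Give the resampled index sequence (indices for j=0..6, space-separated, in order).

0 0 1 2 4 4 5

C = [3/8, 1/2, 7/12, 7/12, 11/12, 1, 1]
j=0: u_0=2/21 ∈ [0, 3/8) → index 0
j=1: u_1=5/21 ∈ [0, 3/8) → index 0
j=2: u_2=8/21 ∈ [3/8, 1/2) → index 1
j=3: u_3=11/21 ∈ [1/2, 7/12) → index 2
j=4: u_4=2/3 ∈ [7/12, 11/12) → index 4
j=5: u_5=17/21 ∈ [7/12, 11/12) → index 4
j=6: u_6=20/21 ∈ [11/12, 1) → index 5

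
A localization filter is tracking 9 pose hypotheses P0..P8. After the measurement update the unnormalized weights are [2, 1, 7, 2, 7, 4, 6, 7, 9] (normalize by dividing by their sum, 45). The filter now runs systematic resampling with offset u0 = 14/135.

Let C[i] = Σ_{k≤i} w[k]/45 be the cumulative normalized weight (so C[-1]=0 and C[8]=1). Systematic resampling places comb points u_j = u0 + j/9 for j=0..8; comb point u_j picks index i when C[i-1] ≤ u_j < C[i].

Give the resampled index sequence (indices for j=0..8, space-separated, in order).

C = [2/45, 1/15, 2/9, 4/15, 19/45, 23/45, 29/45, 4/5, 1]
j=0: u_0=14/135 ∈ [1/15, 2/9) → index 2
j=1: u_1=29/135 ∈ [1/15, 2/9) → index 2
j=2: u_2=44/135 ∈ [4/15, 19/45) → index 4
j=3: u_3=59/135 ∈ [19/45, 23/45) → index 5
j=4: u_4=74/135 ∈ [23/45, 29/45) → index 6
j=5: u_5=89/135 ∈ [29/45, 4/5) → index 7
j=6: u_6=104/135 ∈ [29/45, 4/5) → index 7
j=7: u_7=119/135 ∈ [4/5, 1) → index 8
j=8: u_8=134/135 ∈ [4/5, 1) → index 8

2 2 4 5 6 7 7 8 8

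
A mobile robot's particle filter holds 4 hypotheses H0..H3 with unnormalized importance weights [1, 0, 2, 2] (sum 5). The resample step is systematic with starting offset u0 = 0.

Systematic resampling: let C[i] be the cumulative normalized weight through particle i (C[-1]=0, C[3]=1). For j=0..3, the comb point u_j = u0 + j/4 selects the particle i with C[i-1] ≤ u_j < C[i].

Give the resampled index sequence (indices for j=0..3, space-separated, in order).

C = [1/5, 1/5, 3/5, 1]
j=0: u_0=0 ∈ [0, 1/5) → index 0
j=1: u_1=1/4 ∈ [1/5, 3/5) → index 2
j=2: u_2=1/2 ∈ [1/5, 3/5) → index 2
j=3: u_3=3/4 ∈ [3/5, 1) → index 3

0 2 2 3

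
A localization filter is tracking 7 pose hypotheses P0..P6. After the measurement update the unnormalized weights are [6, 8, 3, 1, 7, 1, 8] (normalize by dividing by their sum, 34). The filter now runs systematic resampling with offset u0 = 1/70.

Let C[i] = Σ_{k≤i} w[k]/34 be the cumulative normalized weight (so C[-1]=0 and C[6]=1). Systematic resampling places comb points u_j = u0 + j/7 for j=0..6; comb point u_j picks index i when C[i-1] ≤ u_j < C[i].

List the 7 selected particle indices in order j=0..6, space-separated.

0 0 1 2 4 4 6

C = [3/17, 7/17, 1/2, 9/17, 25/34, 13/17, 1]
j=0: u_0=1/70 ∈ [0, 3/17) → index 0
j=1: u_1=11/70 ∈ [0, 3/17) → index 0
j=2: u_2=3/10 ∈ [3/17, 7/17) → index 1
j=3: u_3=31/70 ∈ [7/17, 1/2) → index 2
j=4: u_4=41/70 ∈ [9/17, 25/34) → index 4
j=5: u_5=51/70 ∈ [9/17, 25/34) → index 4
j=6: u_6=61/70 ∈ [13/17, 1) → index 6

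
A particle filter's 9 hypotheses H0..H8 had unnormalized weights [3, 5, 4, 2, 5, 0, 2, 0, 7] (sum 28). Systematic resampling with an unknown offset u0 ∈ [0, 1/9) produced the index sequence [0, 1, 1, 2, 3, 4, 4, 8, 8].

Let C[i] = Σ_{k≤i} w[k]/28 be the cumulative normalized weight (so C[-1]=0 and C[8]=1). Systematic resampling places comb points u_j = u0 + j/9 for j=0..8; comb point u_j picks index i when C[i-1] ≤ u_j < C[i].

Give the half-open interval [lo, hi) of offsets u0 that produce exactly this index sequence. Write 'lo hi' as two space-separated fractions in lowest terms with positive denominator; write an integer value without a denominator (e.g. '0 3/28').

0 1/84

C = [3/28, 2/7, 3/7, 1/2, 19/28, 19/28, 3/4, 3/4, 1]
j=0 picked index 0: u0 ∈ [0, 3/28)
j=1 picked index 1: u0 ∈ [-1/252, 11/63)
j=2 picked index 1: u0 ∈ [-29/252, 4/63)
j=3 picked index 2: u0 ∈ [-1/21, 2/21)
j=4 picked index 3: u0 ∈ [-1/63, 1/18)
j=5 picked index 4: u0 ∈ [-1/18, 31/252)
j=6 picked index 4: u0 ∈ [-1/6, 1/84)
j=7 picked index 8: u0 ∈ [-1/36, 2/9)
j=8 picked index 8: u0 ∈ [-5/36, 1/9)
intersection: [0, 1/84)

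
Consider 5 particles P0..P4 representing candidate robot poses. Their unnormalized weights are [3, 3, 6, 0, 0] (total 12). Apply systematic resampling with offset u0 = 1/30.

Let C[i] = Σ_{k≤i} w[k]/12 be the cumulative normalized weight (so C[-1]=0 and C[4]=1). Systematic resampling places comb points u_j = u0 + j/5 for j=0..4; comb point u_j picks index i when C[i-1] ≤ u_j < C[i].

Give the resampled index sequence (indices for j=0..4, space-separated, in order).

0 0 1 2 2

C = [1/4, 1/2, 1, 1, 1]
j=0: u_0=1/30 ∈ [0, 1/4) → index 0
j=1: u_1=7/30 ∈ [0, 1/4) → index 0
j=2: u_2=13/30 ∈ [1/4, 1/2) → index 1
j=3: u_3=19/30 ∈ [1/2, 1) → index 2
j=4: u_4=5/6 ∈ [1/2, 1) → index 2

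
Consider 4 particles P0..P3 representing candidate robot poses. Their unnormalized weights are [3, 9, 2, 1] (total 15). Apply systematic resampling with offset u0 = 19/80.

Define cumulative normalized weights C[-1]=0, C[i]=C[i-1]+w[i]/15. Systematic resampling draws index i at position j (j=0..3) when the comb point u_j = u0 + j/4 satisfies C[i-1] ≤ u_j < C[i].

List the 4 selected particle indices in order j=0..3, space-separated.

C = [1/5, 4/5, 14/15, 1]
j=0: u_0=19/80 ∈ [1/5, 4/5) → index 1
j=1: u_1=39/80 ∈ [1/5, 4/5) → index 1
j=2: u_2=59/80 ∈ [1/5, 4/5) → index 1
j=3: u_3=79/80 ∈ [14/15, 1) → index 3

1 1 1 3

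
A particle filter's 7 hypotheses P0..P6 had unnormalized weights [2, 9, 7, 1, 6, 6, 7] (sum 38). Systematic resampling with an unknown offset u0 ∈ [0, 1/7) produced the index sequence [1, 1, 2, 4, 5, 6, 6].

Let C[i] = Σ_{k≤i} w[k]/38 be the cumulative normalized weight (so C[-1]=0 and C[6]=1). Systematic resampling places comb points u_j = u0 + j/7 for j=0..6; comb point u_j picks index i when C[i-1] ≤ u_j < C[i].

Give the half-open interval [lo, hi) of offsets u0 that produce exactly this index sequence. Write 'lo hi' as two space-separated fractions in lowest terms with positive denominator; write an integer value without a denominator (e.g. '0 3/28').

27/266 1/7

C = [1/19, 11/38, 9/19, 1/2, 25/38, 31/38, 1]
j=0 picked index 1: u0 ∈ [1/19, 11/38)
j=1 picked index 1: u0 ∈ [-12/133, 39/266)
j=2 picked index 2: u0 ∈ [1/266, 25/133)
j=3 picked index 4: u0 ∈ [1/14, 61/266)
j=4 picked index 5: u0 ∈ [23/266, 65/266)
j=5 picked index 6: u0 ∈ [27/266, 2/7)
j=6 picked index 6: u0 ∈ [-11/266, 1/7)
intersection: [27/266, 1/7)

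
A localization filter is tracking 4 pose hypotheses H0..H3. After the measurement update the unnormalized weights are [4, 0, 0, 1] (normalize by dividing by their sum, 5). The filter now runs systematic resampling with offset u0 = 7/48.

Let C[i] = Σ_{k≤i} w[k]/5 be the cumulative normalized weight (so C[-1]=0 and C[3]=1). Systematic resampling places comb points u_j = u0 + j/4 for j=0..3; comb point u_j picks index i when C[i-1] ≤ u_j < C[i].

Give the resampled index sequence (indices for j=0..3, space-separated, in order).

0 0 0 3

C = [4/5, 4/5, 4/5, 1]
j=0: u_0=7/48 ∈ [0, 4/5) → index 0
j=1: u_1=19/48 ∈ [0, 4/5) → index 0
j=2: u_2=31/48 ∈ [0, 4/5) → index 0
j=3: u_3=43/48 ∈ [4/5, 1) → index 3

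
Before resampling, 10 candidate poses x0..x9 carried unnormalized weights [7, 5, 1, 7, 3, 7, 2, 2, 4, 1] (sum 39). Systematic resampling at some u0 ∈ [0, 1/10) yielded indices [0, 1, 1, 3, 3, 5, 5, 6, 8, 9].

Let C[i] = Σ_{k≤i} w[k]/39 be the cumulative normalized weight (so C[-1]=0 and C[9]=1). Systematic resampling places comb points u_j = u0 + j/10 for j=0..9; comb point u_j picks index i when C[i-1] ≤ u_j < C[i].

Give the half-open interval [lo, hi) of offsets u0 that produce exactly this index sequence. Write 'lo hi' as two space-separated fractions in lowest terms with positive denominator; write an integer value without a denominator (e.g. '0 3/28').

7/78 1/10

C = [7/39, 4/13, 1/3, 20/39, 23/39, 10/13, 32/39, 34/39, 38/39, 1]
j=0 picked index 0: u0 ∈ [0, 7/39)
j=1 picked index 1: u0 ∈ [31/390, 27/130)
j=2 picked index 1: u0 ∈ [-4/195, 7/65)
j=3 picked index 3: u0 ∈ [1/30, 83/390)
j=4 picked index 3: u0 ∈ [-1/15, 22/195)
j=5 picked index 5: u0 ∈ [7/78, 7/26)
j=6 picked index 5: u0 ∈ [-2/195, 11/65)
j=7 picked index 6: u0 ∈ [9/130, 47/390)
j=8 picked index 8: u0 ∈ [14/195, 34/195)
j=9 picked index 9: u0 ∈ [29/390, 1/10)
intersection: [7/78, 1/10)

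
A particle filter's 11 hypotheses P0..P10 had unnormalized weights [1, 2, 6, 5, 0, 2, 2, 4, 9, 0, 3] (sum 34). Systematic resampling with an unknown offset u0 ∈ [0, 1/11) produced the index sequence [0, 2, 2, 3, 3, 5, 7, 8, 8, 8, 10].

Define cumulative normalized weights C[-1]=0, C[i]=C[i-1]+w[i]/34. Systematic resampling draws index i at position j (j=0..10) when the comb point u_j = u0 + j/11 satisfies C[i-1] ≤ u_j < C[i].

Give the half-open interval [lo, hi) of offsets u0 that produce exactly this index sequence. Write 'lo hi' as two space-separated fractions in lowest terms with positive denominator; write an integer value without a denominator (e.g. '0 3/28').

2/187 3/187

C = [1/34, 3/34, 9/34, 7/17, 7/17, 8/17, 9/17, 11/17, 31/34, 31/34, 1]
j=0 picked index 0: u0 ∈ [0, 1/34)
j=1 picked index 2: u0 ∈ [-1/374, 65/374)
j=2 picked index 2: u0 ∈ [-35/374, 31/374)
j=3 picked index 3: u0 ∈ [-3/374, 26/187)
j=4 picked index 3: u0 ∈ [-37/374, 9/187)
j=5 picked index 5: u0 ∈ [-8/187, 3/187)
j=6 picked index 7: u0 ∈ [-3/187, 19/187)
j=7 picked index 8: u0 ∈ [2/187, 103/374)
j=8 picked index 8: u0 ∈ [-15/187, 69/374)
j=9 picked index 8: u0 ∈ [-32/187, 35/374)
j=10 picked index 10: u0 ∈ [1/374, 1/11)
intersection: [2/187, 3/187)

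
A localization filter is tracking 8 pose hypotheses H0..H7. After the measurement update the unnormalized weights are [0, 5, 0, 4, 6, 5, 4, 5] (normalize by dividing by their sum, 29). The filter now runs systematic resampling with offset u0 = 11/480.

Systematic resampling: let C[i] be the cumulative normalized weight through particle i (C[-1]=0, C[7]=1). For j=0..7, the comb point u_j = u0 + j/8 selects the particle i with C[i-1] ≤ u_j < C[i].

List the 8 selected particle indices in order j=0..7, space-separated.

C = [0, 5/29, 5/29, 9/29, 15/29, 20/29, 24/29, 1]
j=0: u_0=11/480 ∈ [0, 5/29) → index 1
j=1: u_1=71/480 ∈ [0, 5/29) → index 1
j=2: u_2=131/480 ∈ [5/29, 9/29) → index 3
j=3: u_3=191/480 ∈ [9/29, 15/29) → index 4
j=4: u_4=251/480 ∈ [15/29, 20/29) → index 5
j=5: u_5=311/480 ∈ [15/29, 20/29) → index 5
j=6: u_6=371/480 ∈ [20/29, 24/29) → index 6
j=7: u_7=431/480 ∈ [24/29, 1) → index 7

1 1 3 4 5 5 6 7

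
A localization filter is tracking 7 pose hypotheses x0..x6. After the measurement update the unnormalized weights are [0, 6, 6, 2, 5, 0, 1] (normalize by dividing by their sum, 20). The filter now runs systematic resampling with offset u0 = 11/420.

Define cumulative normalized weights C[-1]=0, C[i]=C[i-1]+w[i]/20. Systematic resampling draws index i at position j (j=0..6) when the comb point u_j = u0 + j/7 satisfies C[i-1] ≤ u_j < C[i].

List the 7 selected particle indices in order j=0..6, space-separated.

C = [0, 3/10, 3/5, 7/10, 19/20, 19/20, 1]
j=0: u_0=11/420 ∈ [0, 3/10) → index 1
j=1: u_1=71/420 ∈ [0, 3/10) → index 1
j=2: u_2=131/420 ∈ [3/10, 3/5) → index 2
j=3: u_3=191/420 ∈ [3/10, 3/5) → index 2
j=4: u_4=251/420 ∈ [3/10, 3/5) → index 2
j=5: u_5=311/420 ∈ [7/10, 19/20) → index 4
j=6: u_6=53/60 ∈ [7/10, 19/20) → index 4

1 1 2 2 2 4 4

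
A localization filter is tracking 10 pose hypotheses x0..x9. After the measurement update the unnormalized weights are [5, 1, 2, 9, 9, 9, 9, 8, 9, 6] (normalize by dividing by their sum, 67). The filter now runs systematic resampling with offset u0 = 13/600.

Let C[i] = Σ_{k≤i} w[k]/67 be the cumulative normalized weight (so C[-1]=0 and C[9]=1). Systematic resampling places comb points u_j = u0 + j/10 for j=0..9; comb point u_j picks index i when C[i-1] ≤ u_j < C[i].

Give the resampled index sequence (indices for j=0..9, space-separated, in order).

C = [5/67, 6/67, 8/67, 17/67, 26/67, 35/67, 44/67, 52/67, 61/67, 1]
j=0: u_0=13/600 ∈ [0, 5/67) → index 0
j=1: u_1=73/600 ∈ [8/67, 17/67) → index 3
j=2: u_2=133/600 ∈ [8/67, 17/67) → index 3
j=3: u_3=193/600 ∈ [17/67, 26/67) → index 4
j=4: u_4=253/600 ∈ [26/67, 35/67) → index 5
j=5: u_5=313/600 ∈ [26/67, 35/67) → index 5
j=6: u_6=373/600 ∈ [35/67, 44/67) → index 6
j=7: u_7=433/600 ∈ [44/67, 52/67) → index 7
j=8: u_8=493/600 ∈ [52/67, 61/67) → index 8
j=9: u_9=553/600 ∈ [61/67, 1) → index 9

0 3 3 4 5 5 6 7 8 9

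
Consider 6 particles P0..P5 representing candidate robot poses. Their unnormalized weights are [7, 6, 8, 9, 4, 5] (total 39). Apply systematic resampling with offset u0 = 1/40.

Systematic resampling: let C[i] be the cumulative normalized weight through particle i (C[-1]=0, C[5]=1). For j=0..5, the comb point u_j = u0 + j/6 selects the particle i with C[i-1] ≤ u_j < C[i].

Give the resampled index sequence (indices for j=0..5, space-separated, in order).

C = [7/39, 1/3, 7/13, 10/13, 34/39, 1]
j=0: u_0=1/40 ∈ [0, 7/39) → index 0
j=1: u_1=23/120 ∈ [7/39, 1/3) → index 1
j=2: u_2=43/120 ∈ [1/3, 7/13) → index 2
j=3: u_3=21/40 ∈ [1/3, 7/13) → index 2
j=4: u_4=83/120 ∈ [7/13, 10/13) → index 3
j=5: u_5=103/120 ∈ [10/13, 34/39) → index 4

0 1 2 2 3 4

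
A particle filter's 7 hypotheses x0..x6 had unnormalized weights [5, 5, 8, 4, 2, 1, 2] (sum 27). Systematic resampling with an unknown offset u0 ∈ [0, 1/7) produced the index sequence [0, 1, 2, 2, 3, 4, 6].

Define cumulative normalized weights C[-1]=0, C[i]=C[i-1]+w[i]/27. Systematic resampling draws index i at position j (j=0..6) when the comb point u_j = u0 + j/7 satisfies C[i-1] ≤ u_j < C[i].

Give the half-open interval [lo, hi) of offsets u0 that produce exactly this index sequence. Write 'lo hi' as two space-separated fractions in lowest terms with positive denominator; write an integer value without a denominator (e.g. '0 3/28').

19/189 1/7

C = [5/27, 10/27, 2/3, 22/27, 8/9, 25/27, 1]
j=0 picked index 0: u0 ∈ [0, 5/27)
j=1 picked index 1: u0 ∈ [8/189, 43/189)
j=2 picked index 2: u0 ∈ [16/189, 8/21)
j=3 picked index 2: u0 ∈ [-11/189, 5/21)
j=4 picked index 3: u0 ∈ [2/21, 46/189)
j=5 picked index 4: u0 ∈ [19/189, 11/63)
j=6 picked index 6: u0 ∈ [13/189, 1/7)
intersection: [19/189, 1/7)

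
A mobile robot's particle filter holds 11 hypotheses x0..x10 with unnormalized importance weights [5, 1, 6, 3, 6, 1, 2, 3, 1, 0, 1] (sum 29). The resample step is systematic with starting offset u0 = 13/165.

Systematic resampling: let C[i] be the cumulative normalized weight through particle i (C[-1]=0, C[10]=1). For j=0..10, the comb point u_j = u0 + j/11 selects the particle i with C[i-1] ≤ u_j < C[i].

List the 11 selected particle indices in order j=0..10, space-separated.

C = [5/29, 6/29, 12/29, 15/29, 21/29, 22/29, 24/29, 27/29, 28/29, 28/29, 1]
j=0: u_0=13/165 ∈ [0, 5/29) → index 0
j=1: u_1=28/165 ∈ [0, 5/29) → index 0
j=2: u_2=43/165 ∈ [6/29, 12/29) → index 2
j=3: u_3=58/165 ∈ [6/29, 12/29) → index 2
j=4: u_4=73/165 ∈ [12/29, 15/29) → index 3
j=5: u_5=8/15 ∈ [15/29, 21/29) → index 4
j=6: u_6=103/165 ∈ [15/29, 21/29) → index 4
j=7: u_7=118/165 ∈ [15/29, 21/29) → index 4
j=8: u_8=133/165 ∈ [22/29, 24/29) → index 6
j=9: u_9=148/165 ∈ [24/29, 27/29) → index 7
j=10: u_10=163/165 ∈ [28/29, 1) → index 10

0 0 2 2 3 4 4 4 6 7 10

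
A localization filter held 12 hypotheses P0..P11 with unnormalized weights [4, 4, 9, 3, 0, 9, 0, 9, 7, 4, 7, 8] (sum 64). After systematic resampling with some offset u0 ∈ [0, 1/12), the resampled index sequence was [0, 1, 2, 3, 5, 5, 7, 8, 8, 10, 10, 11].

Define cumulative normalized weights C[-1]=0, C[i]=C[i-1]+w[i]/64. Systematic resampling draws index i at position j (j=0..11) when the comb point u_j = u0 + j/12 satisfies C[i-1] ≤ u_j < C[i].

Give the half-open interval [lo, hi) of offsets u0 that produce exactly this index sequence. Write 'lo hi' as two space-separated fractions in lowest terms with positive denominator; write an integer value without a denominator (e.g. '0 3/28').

C = [1/16, 1/8, 17/64, 5/16, 5/16, 29/64, 29/64, 19/32, 45/64, 49/64, 7/8, 1]
j=0 picked index 0: u0 ∈ [0, 1/16)
j=1 picked index 1: u0 ∈ [-1/48, 1/24)
j=2 picked index 2: u0 ∈ [-1/24, 19/192)
j=3 picked index 3: u0 ∈ [1/64, 1/16)
j=4 picked index 5: u0 ∈ [-1/48, 23/192)
j=5 picked index 5: u0 ∈ [-5/48, 7/192)
j=6 picked index 7: u0 ∈ [-3/64, 3/32)
j=7 picked index 8: u0 ∈ [1/96, 23/192)
j=8 picked index 8: u0 ∈ [-7/96, 7/192)
j=9 picked index 10: u0 ∈ [1/64, 1/8)
j=10 picked index 10: u0 ∈ [-13/192, 1/24)
j=11 picked index 11: u0 ∈ [-1/24, 1/12)
intersection: [1/64, 7/192)

1/64 7/192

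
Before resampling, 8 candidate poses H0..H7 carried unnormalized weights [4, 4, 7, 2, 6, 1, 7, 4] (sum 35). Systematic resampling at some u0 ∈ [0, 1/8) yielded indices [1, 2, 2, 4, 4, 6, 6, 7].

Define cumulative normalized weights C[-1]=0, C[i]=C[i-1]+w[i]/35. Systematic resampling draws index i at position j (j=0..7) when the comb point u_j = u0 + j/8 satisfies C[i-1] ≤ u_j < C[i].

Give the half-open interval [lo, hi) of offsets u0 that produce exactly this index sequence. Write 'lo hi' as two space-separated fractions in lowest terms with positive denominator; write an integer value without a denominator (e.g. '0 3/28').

4/35 1/8

C = [4/35, 8/35, 3/7, 17/35, 23/35, 24/35, 31/35, 1]
j=0 picked index 1: u0 ∈ [4/35, 8/35)
j=1 picked index 2: u0 ∈ [29/280, 17/56)
j=2 picked index 2: u0 ∈ [-3/140, 5/28)
j=3 picked index 4: u0 ∈ [31/280, 79/280)
j=4 picked index 4: u0 ∈ [-1/70, 11/70)
j=5 picked index 6: u0 ∈ [17/280, 73/280)
j=6 picked index 6: u0 ∈ [-9/140, 19/140)
j=7 picked index 7: u0 ∈ [3/280, 1/8)
intersection: [4/35, 1/8)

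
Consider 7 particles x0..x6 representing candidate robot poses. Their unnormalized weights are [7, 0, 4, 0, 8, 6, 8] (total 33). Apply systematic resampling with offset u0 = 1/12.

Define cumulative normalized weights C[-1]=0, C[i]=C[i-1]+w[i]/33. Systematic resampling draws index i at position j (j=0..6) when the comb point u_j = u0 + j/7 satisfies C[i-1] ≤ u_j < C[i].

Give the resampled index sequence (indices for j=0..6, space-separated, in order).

0 2 4 4 5 6 6

C = [7/33, 7/33, 1/3, 1/3, 19/33, 25/33, 1]
j=0: u_0=1/12 ∈ [0, 7/33) → index 0
j=1: u_1=19/84 ∈ [7/33, 1/3) → index 2
j=2: u_2=31/84 ∈ [1/3, 19/33) → index 4
j=3: u_3=43/84 ∈ [1/3, 19/33) → index 4
j=4: u_4=55/84 ∈ [19/33, 25/33) → index 5
j=5: u_5=67/84 ∈ [25/33, 1) → index 6
j=6: u_6=79/84 ∈ [25/33, 1) → index 6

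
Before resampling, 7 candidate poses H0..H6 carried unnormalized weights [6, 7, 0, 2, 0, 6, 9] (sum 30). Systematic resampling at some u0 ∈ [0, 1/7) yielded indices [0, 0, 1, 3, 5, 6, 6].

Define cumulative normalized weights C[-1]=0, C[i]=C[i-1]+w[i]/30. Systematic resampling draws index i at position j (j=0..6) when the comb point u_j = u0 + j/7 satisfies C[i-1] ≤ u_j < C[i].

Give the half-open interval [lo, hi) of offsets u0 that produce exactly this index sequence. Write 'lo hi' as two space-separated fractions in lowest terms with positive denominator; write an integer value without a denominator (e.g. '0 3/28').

C = [1/5, 13/30, 13/30, 1/2, 1/2, 7/10, 1]
j=0 picked index 0: u0 ∈ [0, 1/5)
j=1 picked index 0: u0 ∈ [-1/7, 2/35)
j=2 picked index 1: u0 ∈ [-3/35, 31/210)
j=3 picked index 3: u0 ∈ [1/210, 1/14)
j=4 picked index 5: u0 ∈ [-1/14, 9/70)
j=5 picked index 6: u0 ∈ [-1/70, 2/7)
j=6 picked index 6: u0 ∈ [-11/70, 1/7)
intersection: [1/210, 2/35)

1/210 2/35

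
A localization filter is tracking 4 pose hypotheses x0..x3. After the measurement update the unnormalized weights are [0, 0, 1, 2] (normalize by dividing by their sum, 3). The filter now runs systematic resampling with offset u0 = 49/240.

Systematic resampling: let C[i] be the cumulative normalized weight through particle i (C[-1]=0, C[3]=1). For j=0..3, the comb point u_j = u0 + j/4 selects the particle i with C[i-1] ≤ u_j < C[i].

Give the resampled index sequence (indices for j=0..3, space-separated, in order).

C = [0, 0, 1/3, 1]
j=0: u_0=49/240 ∈ [0, 1/3) → index 2
j=1: u_1=109/240 ∈ [1/3, 1) → index 3
j=2: u_2=169/240 ∈ [1/3, 1) → index 3
j=3: u_3=229/240 ∈ [1/3, 1) → index 3

2 3 3 3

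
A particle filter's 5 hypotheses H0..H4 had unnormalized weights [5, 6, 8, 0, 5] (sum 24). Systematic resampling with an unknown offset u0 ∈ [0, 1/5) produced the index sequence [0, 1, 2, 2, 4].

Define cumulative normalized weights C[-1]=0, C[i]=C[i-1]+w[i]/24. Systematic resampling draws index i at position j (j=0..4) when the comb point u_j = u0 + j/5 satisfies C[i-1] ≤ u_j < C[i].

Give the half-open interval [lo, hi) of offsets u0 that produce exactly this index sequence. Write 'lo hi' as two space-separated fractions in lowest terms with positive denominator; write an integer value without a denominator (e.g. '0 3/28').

C = [5/24, 11/24, 19/24, 19/24, 1]
j=0 picked index 0: u0 ∈ [0, 5/24)
j=1 picked index 1: u0 ∈ [1/120, 31/120)
j=2 picked index 2: u0 ∈ [7/120, 47/120)
j=3 picked index 2: u0 ∈ [-17/120, 23/120)
j=4 picked index 4: u0 ∈ [-1/120, 1/5)
intersection: [7/120, 23/120)

7/120 23/120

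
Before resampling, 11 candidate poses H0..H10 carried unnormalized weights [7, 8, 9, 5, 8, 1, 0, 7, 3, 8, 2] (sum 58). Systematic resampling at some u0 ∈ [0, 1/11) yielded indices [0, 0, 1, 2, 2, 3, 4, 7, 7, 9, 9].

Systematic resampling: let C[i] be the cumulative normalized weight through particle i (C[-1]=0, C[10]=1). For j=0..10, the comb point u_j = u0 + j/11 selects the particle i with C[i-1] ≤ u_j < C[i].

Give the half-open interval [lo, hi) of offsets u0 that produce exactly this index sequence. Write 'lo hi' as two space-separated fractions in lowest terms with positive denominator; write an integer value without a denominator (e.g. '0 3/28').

6/319 19/638

C = [7/58, 15/58, 12/29, 1/2, 37/58, 19/29, 19/29, 45/58, 24/29, 28/29, 1]
j=0 picked index 0: u0 ∈ [0, 7/58)
j=1 picked index 0: u0 ∈ [-1/11, 19/638)
j=2 picked index 1: u0 ∈ [-39/638, 49/638)
j=3 picked index 2: u0 ∈ [-9/638, 45/319)
j=4 picked index 2: u0 ∈ [-67/638, 16/319)
j=5 picked index 3: u0 ∈ [-13/319, 1/22)
j=6 picked index 4: u0 ∈ [-1/22, 59/638)
j=7 picked index 7: u0 ∈ [6/319, 89/638)
j=8 picked index 7: u0 ∈ [-23/319, 31/638)
j=9 picked index 9: u0 ∈ [3/319, 47/319)
j=10 picked index 9: u0 ∈ [-26/319, 18/319)
intersection: [6/319, 19/638)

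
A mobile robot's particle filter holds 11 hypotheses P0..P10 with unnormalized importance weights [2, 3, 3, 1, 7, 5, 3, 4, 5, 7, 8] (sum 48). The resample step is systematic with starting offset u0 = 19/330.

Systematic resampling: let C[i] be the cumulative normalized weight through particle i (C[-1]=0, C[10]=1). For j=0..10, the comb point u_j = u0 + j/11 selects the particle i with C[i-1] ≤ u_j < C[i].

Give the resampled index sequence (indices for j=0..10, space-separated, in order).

1 2 4 4 5 7 8 9 9 10 10

C = [1/24, 5/48, 1/6, 3/16, 1/3, 7/16, 1/2, 7/12, 11/16, 5/6, 1]
j=0: u_0=19/330 ∈ [1/24, 5/48) → index 1
j=1: u_1=49/330 ∈ [5/48, 1/6) → index 2
j=2: u_2=79/330 ∈ [3/16, 1/3) → index 4
j=3: u_3=109/330 ∈ [3/16, 1/3) → index 4
j=4: u_4=139/330 ∈ [1/3, 7/16) → index 5
j=5: u_5=169/330 ∈ [1/2, 7/12) → index 7
j=6: u_6=199/330 ∈ [7/12, 11/16) → index 8
j=7: u_7=229/330 ∈ [11/16, 5/6) → index 9
j=8: u_8=259/330 ∈ [11/16, 5/6) → index 9
j=9: u_9=289/330 ∈ [5/6, 1) → index 10
j=10: u_10=29/30 ∈ [5/6, 1) → index 10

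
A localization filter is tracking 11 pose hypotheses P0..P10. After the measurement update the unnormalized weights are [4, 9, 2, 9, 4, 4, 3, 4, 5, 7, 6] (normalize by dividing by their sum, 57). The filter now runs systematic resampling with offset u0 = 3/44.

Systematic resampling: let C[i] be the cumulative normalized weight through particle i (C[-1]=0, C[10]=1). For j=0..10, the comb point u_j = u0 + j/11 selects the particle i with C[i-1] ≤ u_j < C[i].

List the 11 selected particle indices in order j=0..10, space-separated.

C = [4/57, 13/57, 5/19, 8/19, 28/57, 32/57, 35/57, 13/19, 44/57, 17/19, 1]
j=0: u_0=3/44 ∈ [0, 4/57) → index 0
j=1: u_1=7/44 ∈ [4/57, 13/57) → index 1
j=2: u_2=1/4 ∈ [13/57, 5/19) → index 2
j=3: u_3=15/44 ∈ [5/19, 8/19) → index 3
j=4: u_4=19/44 ∈ [8/19, 28/57) → index 4
j=5: u_5=23/44 ∈ [28/57, 32/57) → index 5
j=6: u_6=27/44 ∈ [32/57, 35/57) → index 6
j=7: u_7=31/44 ∈ [13/19, 44/57) → index 8
j=8: u_8=35/44 ∈ [44/57, 17/19) → index 9
j=9: u_9=39/44 ∈ [44/57, 17/19) → index 9
j=10: u_10=43/44 ∈ [17/19, 1) → index 10

0 1 2 3 4 5 6 8 9 9 10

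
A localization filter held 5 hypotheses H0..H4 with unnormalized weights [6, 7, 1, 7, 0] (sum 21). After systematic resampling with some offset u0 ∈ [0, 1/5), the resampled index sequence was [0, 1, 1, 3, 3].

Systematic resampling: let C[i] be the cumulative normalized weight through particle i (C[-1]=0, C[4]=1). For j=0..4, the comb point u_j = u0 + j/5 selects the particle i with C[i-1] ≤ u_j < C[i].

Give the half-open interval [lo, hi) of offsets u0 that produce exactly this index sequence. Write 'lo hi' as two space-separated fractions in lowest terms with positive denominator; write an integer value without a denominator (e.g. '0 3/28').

3/35 1/5

C = [2/7, 13/21, 2/3, 1, 1]
j=0 picked index 0: u0 ∈ [0, 2/7)
j=1 picked index 1: u0 ∈ [3/35, 44/105)
j=2 picked index 1: u0 ∈ [-4/35, 23/105)
j=3 picked index 3: u0 ∈ [1/15, 2/5)
j=4 picked index 3: u0 ∈ [-2/15, 1/5)
intersection: [3/35, 1/5)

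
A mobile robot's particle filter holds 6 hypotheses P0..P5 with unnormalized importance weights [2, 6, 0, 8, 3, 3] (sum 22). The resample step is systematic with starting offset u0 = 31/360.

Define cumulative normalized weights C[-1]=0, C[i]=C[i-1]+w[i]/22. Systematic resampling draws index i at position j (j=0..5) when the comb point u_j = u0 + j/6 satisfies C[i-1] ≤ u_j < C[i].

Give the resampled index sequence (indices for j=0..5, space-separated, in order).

C = [1/11, 4/11, 4/11, 8/11, 19/22, 1]
j=0: u_0=31/360 ∈ [0, 1/11) → index 0
j=1: u_1=91/360 ∈ [1/11, 4/11) → index 1
j=2: u_2=151/360 ∈ [4/11, 8/11) → index 3
j=3: u_3=211/360 ∈ [4/11, 8/11) → index 3
j=4: u_4=271/360 ∈ [8/11, 19/22) → index 4
j=5: u_5=331/360 ∈ [19/22, 1) → index 5

0 1 3 3 4 5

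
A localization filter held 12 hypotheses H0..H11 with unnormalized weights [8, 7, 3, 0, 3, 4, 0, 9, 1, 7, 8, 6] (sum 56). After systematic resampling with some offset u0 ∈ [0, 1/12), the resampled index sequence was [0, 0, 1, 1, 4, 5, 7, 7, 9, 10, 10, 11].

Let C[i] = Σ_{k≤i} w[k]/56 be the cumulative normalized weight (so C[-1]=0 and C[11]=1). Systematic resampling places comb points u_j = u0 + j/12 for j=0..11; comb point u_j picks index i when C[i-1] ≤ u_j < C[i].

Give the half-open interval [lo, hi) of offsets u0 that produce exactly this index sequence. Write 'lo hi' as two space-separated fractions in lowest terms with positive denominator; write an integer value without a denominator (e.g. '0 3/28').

0 1/56

C = [1/7, 15/56, 9/28, 9/28, 3/8, 25/56, 25/56, 17/28, 5/8, 3/4, 25/28, 1]
j=0 picked index 0: u0 ∈ [0, 1/7)
j=1 picked index 0: u0 ∈ [-1/12, 5/84)
j=2 picked index 1: u0 ∈ [-1/42, 17/168)
j=3 picked index 1: u0 ∈ [-3/28, 1/56)
j=4 picked index 4: u0 ∈ [-1/84, 1/24)
j=5 picked index 5: u0 ∈ [-1/24, 5/168)
j=6 picked index 7: u0 ∈ [-3/56, 3/28)
j=7 picked index 7: u0 ∈ [-23/168, 1/42)
j=8 picked index 9: u0 ∈ [-1/24, 1/12)
j=9 picked index 10: u0 ∈ [0, 1/7)
j=10 picked index 10: u0 ∈ [-1/12, 5/84)
j=11 picked index 11: u0 ∈ [-1/42, 1/12)
intersection: [0, 1/56)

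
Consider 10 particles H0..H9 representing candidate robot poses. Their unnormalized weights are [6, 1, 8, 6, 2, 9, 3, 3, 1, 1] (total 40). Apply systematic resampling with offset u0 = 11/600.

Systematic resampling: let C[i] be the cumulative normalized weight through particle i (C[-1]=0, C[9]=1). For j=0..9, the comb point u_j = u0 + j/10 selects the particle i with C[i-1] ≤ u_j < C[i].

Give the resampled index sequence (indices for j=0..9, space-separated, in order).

C = [3/20, 7/40, 3/8, 21/40, 23/40, 4/5, 7/8, 19/20, 39/40, 1]
j=0: u_0=11/600 ∈ [0, 3/20) → index 0
j=1: u_1=71/600 ∈ [0, 3/20) → index 0
j=2: u_2=131/600 ∈ [7/40, 3/8) → index 2
j=3: u_3=191/600 ∈ [7/40, 3/8) → index 2
j=4: u_4=251/600 ∈ [3/8, 21/40) → index 3
j=5: u_5=311/600 ∈ [3/8, 21/40) → index 3
j=6: u_6=371/600 ∈ [23/40, 4/5) → index 5
j=7: u_7=431/600 ∈ [23/40, 4/5) → index 5
j=8: u_8=491/600 ∈ [4/5, 7/8) → index 6
j=9: u_9=551/600 ∈ [7/8, 19/20) → index 7

0 0 2 2 3 3 5 5 6 7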